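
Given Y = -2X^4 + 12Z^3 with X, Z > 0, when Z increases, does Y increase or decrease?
Y increases

Taking the partial derivative:
∂Y/∂Z = 36Z^2

∂Y/∂Z = 36Z^2 > 0 (assuming positive values)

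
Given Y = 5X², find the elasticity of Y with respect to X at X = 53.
Elasticity = 2

Elasticity = (dY/dX) · (X/Y)

dY/dX = 10·X
At X = 53: dY/dX = 530, Y = 14045

Elasticity = 530 · (53 / 14045) = 2

Interpretation: for a small percentage change in X, the percentage change in Y is approximately 2.00 times as large.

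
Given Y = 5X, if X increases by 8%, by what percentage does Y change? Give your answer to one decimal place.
8.0%

For Y = 5X:
If X → X(1 + 0.08)
Then Y → Y · (1 + 0.08)^1
     = Y · 1.0800

Percentage change = ((1 + 0.08)^1 − 1) × 100% = 8.0%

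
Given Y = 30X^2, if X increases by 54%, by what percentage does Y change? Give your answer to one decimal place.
137.2%

For Y = 30X^2:
If X → X(1 + 0.54)
Then Y → Y · (1 + 0.54)^2
     = Y · 2.3716

Percentage change = ((1 + 0.54)^2 − 1) × 100% ≈ 137.2%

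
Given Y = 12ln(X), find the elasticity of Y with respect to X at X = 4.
Elasticity = 1/ln(4) ≈ 0.7213

Elasticity = (dY/dX) · (X/Y)

dY/dX = 12/X
At X = 4: dY/dX = 3, Y = 12·ln(4)

Elasticity = 3 · (4 / (12·ln(4))) = 1/ln(4) ≈ 0.7213

Interpretation: for a small percentage change in X, the percentage change in Y is approximately 0.72 times as large.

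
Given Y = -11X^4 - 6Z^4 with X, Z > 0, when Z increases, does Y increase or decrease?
Y decreases

Taking the partial derivative:
∂Y/∂Z = -24Z^3

∂Y/∂Z = -24Z^3 < 0 (assuming positive values)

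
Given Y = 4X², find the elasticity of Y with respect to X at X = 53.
Elasticity = 2

Elasticity = (dY/dX) · (X/Y)

dY/dX = 8·X
At X = 53: dY/dX = 424, Y = 11236

Elasticity = 424 · (53 / 11236) = 2

Interpretation: for a small percentage change in X, the percentage change in Y is approximately 2.00 times as large.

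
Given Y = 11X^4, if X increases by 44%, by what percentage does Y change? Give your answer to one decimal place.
330.0%

For Y = 11X^4:
If X → X(1 + 0.44)
Then Y → Y · (1 + 0.44)^4
     ≈ Y · 4.2998

Percentage change = ((1 + 0.44)^4 − 1) × 100% ≈ 330.0%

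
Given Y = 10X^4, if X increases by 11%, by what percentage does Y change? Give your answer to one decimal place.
51.8%

For Y = 10X^4:
If X → X(1 + 0.11)
Then Y → Y · (1 + 0.11)^4
     ≈ Y · 1.5181

Percentage change = ((1 + 0.11)^4 − 1) × 100% ≈ 51.8%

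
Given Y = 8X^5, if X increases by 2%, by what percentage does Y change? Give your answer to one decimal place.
10.4%

For Y = 8X^5:
If X → X(1 + 0.02)
Then Y → Y · (1 + 0.02)^5
     ≈ Y · 1.1041

Percentage change = ((1 + 0.02)^5 − 1) × 100% ≈ 10.4%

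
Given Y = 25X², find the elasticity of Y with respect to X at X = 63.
Elasticity = 2

Elasticity = (dY/dX) · (X/Y)

dY/dX = 50·X
At X = 63: dY/dX = 3150, Y = 99225

Elasticity = 3150 · (63 / 99225) = 2

Interpretation: for a small percentage change in X, the percentage change in Y is approximately 2.00 times as large.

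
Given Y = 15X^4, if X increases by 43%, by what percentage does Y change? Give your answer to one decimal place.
318.2%

For Y = 15X^4:
If X → X(1 + 0.43)
Then Y → Y · (1 + 0.43)^4
     ≈ Y · 4.1816

Percentage change = ((1 + 0.43)^4 − 1) × 100% ≈ 318.2%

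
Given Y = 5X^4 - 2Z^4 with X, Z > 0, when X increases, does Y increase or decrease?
Y increases

Taking the partial derivative:
∂Y/∂X = 20X^3

∂Y/∂X = 20X^3 > 0 (assuming positive values)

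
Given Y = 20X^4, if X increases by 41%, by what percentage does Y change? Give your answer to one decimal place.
295.3%

For Y = 20X^4:
If X → X(1 + 0.41)
Then Y → Y · (1 + 0.41)^4
     ≈ Y · 3.9525

Percentage change = ((1 + 0.41)^4 − 1) × 100% ≈ 295.3%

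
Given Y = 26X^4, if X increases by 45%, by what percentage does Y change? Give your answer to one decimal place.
342.1%

For Y = 26X^4:
If X → X(1 + 0.45)
Then Y → Y · (1 + 0.45)^4
     ≈ Y · 4.4205

Percentage change = ((1 + 0.45)^4 − 1) × 100% ≈ 342.1%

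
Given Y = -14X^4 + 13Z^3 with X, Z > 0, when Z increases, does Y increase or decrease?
Y increases

Taking the partial derivative:
∂Y/∂Z = 39Z^2

∂Y/∂Z = 39Z^2 > 0 (assuming positive values)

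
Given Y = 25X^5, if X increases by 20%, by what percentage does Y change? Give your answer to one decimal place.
148.8%

For Y = 25X^5:
If X → X(1 + 0.2)
Then Y → Y · (1 + 0.2)^5
     ≈ Y · 2.4883

Percentage change = ((1 + 0.2)^5 − 1) × 100% ≈ 148.8%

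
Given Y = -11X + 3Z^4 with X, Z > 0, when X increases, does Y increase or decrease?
Y decreases

Taking the partial derivative:
∂Y/∂X = -11

∂Y/∂X = -11 < 0 (assuming positive values)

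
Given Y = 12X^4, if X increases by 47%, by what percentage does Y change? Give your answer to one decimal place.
366.9%

For Y = 12X^4:
If X → X(1 + 0.47)
Then Y → Y · (1 + 0.47)^4
     ≈ Y · 4.6695

Percentage change = ((1 + 0.47)^4 − 1) × 100% ≈ 366.9%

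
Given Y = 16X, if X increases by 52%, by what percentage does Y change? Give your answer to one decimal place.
52.0%

For Y = 16X:
If X → X(1 + 0.52)
Then Y → Y · (1 + 0.52)^1
     = Y · 1.5200

Percentage change = ((1 + 0.52)^1 − 1) × 100% = 52.0%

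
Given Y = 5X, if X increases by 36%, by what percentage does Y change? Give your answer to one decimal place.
36.0%

For Y = 5X:
If X → X(1 + 0.36)
Then Y → Y · (1 + 0.36)^1
     = Y · 1.3600

Percentage change = ((1 + 0.36)^1 − 1) × 100% = 36.0%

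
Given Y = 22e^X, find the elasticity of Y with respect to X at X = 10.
Elasticity = 10

Elasticity = (dY/dX) · (X/Y)

dY/dX = 22·e^X
At X = 10: dY/dX = 22·e^10, Y = 22·e^10

Elasticity = (22·e^10) · (10 / (22·e^10)) = 10

Interpretation: for a small percentage change in X, the percentage change in Y is approximately 10.00 times as large.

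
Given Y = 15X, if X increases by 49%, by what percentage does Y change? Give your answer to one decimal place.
49.0%

For Y = 15X:
If X → X(1 + 0.49)
Then Y → Y · (1 + 0.49)^1
     = Y · 1.4900

Percentage change = ((1 + 0.49)^1 − 1) × 100% = 49.0%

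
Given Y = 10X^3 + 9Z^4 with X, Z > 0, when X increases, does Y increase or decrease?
Y increases

Taking the partial derivative:
∂Y/∂X = 30X^2

∂Y/∂X = 30X^2 > 0 (assuming positive values)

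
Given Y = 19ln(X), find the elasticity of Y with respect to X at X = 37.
Elasticity = 1/ln(37) ≈ 0.2769

Elasticity = (dY/dX) · (X/Y)

dY/dX = 19/X
At X = 37: dY/dX = 19/37, Y = 19·ln(37)

Elasticity = (19/37) · (37 / (19·ln(37))) = 1/ln(37) ≈ 0.2769

Interpretation: for a small percentage change in X, the percentage change in Y is approximately 0.28 times as large.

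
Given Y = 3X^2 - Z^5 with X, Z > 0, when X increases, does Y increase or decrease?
Y increases

Taking the partial derivative:
∂Y/∂X = 6X

∂Y/∂X = 6X > 0 (assuming positive values)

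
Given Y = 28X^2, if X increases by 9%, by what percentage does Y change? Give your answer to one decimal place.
18.8%

For Y = 28X^2:
If X → X(1 + 0.09)
Then Y → Y · (1 + 0.09)^2
     = Y · 1.1881

Percentage change = ((1 + 0.09)^2 − 1) × 100% ≈ 18.8%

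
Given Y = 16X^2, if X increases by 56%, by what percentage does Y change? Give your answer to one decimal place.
143.4%

For Y = 16X^2:
If X → X(1 + 0.56)
Then Y → Y · (1 + 0.56)^2
     = Y · 2.4336

Percentage change = ((1 + 0.56)^2 − 1) × 100% ≈ 143.4%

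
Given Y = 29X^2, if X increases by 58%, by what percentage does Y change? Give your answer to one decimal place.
149.6%

For Y = 29X^2:
If X → X(1 + 0.58)
Then Y → Y · (1 + 0.58)^2
     = Y · 2.4964

Percentage change = ((1 + 0.58)^2 − 1) × 100% ≈ 149.6%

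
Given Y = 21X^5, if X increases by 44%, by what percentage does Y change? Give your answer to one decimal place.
519.2%

For Y = 21X^5:
If X → X(1 + 0.44)
Then Y → Y · (1 + 0.44)^5
     ≈ Y · 6.1917

Percentage change = ((1 + 0.44)^5 − 1) × 100% ≈ 519.2%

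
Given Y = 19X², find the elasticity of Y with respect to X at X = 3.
Elasticity = 2

Elasticity = (dY/dX) · (X/Y)

dY/dX = 38·X
At X = 3: dY/dX = 114, Y = 171

Elasticity = 114 · (3 / 171) = 2

Interpretation: for a small percentage change in X, the percentage change in Y is approximately 2.00 times as large.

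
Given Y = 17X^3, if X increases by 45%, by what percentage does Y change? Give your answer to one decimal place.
204.9%

For Y = 17X^3:
If X → X(1 + 0.45)
Then Y → Y · (1 + 0.45)^3
     ≈ Y · 3.0486

Percentage change = ((1 + 0.45)^3 − 1) × 100% ≈ 204.9%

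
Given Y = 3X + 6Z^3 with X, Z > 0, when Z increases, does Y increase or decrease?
Y increases

Taking the partial derivative:
∂Y/∂Z = 18Z^2

∂Y/∂Z = 18Z^2 > 0 (assuming positive values)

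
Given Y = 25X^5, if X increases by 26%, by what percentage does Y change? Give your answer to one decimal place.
217.6%

For Y = 25X^5:
If X → X(1 + 0.26)
Then Y → Y · (1 + 0.26)^5
     ≈ Y · 3.1758

Percentage change = ((1 + 0.26)^5 − 1) × 100% ≈ 217.6%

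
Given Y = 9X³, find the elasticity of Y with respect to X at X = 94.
Elasticity = 3

Elasticity = (dY/dX) · (X/Y)

dY/dX = 27·X²
At X = 94: dY/dX = 238572, Y = 7475256

Elasticity = 238572 · (94 / 7475256) = 3

Interpretation: for a small percentage change in X, the percentage change in Y is approximately 3.00 times as large.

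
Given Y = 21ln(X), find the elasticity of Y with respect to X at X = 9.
Elasticity = 1/ln(9) ≈ 0.4551

Elasticity = (dY/dX) · (X/Y)

dY/dX = 21/X
At X = 9: dY/dX = 7/3, Y = 21·ln(9)

Elasticity = (7/3) · (9 / (21·ln(9))) = 1/ln(9) ≈ 0.4551

Interpretation: for a small percentage change in X, the percentage change in Y is approximately 0.46 times as large.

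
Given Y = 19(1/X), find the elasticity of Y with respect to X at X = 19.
Elasticity = -1

Elasticity = (dY/dX) · (X/Y)

dY/dX = -19/X²
At X = 19: dY/dX = -1/19, Y = 1

Elasticity = (-1/19) · (19 / 1) = -1

Interpretation: for a small percentage change in X, the percentage change in Y is approximately -1.00 times as large.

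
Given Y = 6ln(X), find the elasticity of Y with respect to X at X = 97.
Elasticity = 1/ln(97) ≈ 0.2186

Elasticity = (dY/dX) · (X/Y)

dY/dX = 6/X
At X = 97: dY/dX = 6/97, Y = 6·ln(97)

Elasticity = (6/97) · (97 / (6·ln(97))) = 1/ln(97) ≈ 0.2186

Interpretation: for a small percentage change in X, the percentage change in Y is approximately 0.22 times as large.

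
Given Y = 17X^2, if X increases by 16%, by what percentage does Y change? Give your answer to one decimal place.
34.6%

For Y = 17X^2:
If X → X(1 + 0.16)
Then Y → Y · (1 + 0.16)^2
     = Y · 1.3456

Percentage change = ((1 + 0.16)^2 − 1) × 100% ≈ 34.6%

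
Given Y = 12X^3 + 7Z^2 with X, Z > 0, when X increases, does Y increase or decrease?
Y increases

Taking the partial derivative:
∂Y/∂X = 36X^2

∂Y/∂X = 36X^2 > 0 (assuming positive values)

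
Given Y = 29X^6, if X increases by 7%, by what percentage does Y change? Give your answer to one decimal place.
50.1%

For Y = 29X^6:
If X → X(1 + 0.07)
Then Y → Y · (1 + 0.07)^6
     ≈ Y · 1.5007

Percentage change = ((1 + 0.07)^6 − 1) × 100% ≈ 50.1%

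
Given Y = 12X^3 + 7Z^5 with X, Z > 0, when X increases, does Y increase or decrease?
Y increases

Taking the partial derivative:
∂Y/∂X = 36X^2

∂Y/∂X = 36X^2 > 0 (assuming positive values)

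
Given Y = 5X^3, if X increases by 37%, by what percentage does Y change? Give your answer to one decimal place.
157.1%

For Y = 5X^3:
If X → X(1 + 0.37)
Then Y → Y · (1 + 0.37)^3
     ≈ Y · 2.5714

Percentage change = ((1 + 0.37)^3 − 1) × 100% ≈ 157.1%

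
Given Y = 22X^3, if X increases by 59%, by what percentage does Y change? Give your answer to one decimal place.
302.0%

For Y = 22X^3:
If X → X(1 + 0.59)
Then Y → Y · (1 + 0.59)^3
     ≈ Y · 4.0197

Percentage change = ((1 + 0.59)^3 − 1) × 100% ≈ 302.0%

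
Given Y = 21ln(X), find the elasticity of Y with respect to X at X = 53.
Elasticity = 1/ln(53) ≈ 0.2519

Elasticity = (dY/dX) · (X/Y)

dY/dX = 21/X
At X = 53: dY/dX = 21/53, Y = 21·ln(53)

Elasticity = (21/53) · (53 / (21·ln(53))) = 1/ln(53) ≈ 0.2519

Interpretation: for a small percentage change in X, the percentage change in Y is approximately 0.25 times as large.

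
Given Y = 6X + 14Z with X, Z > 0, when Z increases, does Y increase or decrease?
Y increases

Taking the partial derivative:
∂Y/∂Z = 14

∂Y/∂Z = 14 > 0 (assuming positive values)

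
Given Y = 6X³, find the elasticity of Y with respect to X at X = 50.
Elasticity = 3

Elasticity = (dY/dX) · (X/Y)

dY/dX = 18·X²
At X = 50: dY/dX = 45000, Y = 750000

Elasticity = 45000 · (50 / 750000) = 3

Interpretation: for a small percentage change in X, the percentage change in Y is approximately 3.00 times as large.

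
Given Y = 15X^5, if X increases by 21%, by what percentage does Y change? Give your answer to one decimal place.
159.4%

For Y = 15X^5:
If X → X(1 + 0.21)
Then Y → Y · (1 + 0.21)^5
     ≈ Y · 2.5937

Percentage change = ((1 + 0.21)^5 − 1) × 100% ≈ 159.4%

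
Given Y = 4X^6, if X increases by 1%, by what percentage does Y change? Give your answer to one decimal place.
6.2%

For Y = 4X^6:
If X → X(1 + 0.01)
Then Y → Y · (1 + 0.01)^6
     ≈ Y · 1.0615

Percentage change = ((1 + 0.01)^6 − 1) × 100% ≈ 6.2%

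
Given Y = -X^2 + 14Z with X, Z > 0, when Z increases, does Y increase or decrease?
Y increases

Taking the partial derivative:
∂Y/∂Z = 14

∂Y/∂Z = 14 > 0 (assuming positive values)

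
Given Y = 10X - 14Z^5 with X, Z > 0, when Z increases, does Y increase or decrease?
Y decreases

Taking the partial derivative:
∂Y/∂Z = -70Z^4

∂Y/∂Z = -70Z^4 < 0 (assuming positive values)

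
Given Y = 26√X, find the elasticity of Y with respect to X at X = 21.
Elasticity = 1/2

Elasticity = (dY/dX) · (X/Y)

dY/dX = 13/√X
At X = 21: dY/dX = 13·√21/21, Y = 26·√21

Elasticity = (13·√21/21) · (21 / (26·√21)) = 1/2

Interpretation: for a small percentage change in X, the percentage change in Y is approximately 0.50 times as large.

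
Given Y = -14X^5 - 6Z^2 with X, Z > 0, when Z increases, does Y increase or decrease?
Y decreases

Taking the partial derivative:
∂Y/∂Z = -12Z

∂Y/∂Z = -12Z < 0 (assuming positive values)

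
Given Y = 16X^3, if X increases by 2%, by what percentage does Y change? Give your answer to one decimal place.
6.1%

For Y = 16X^3:
If X → X(1 + 0.02)
Then Y → Y · (1 + 0.02)^3
     ≈ Y · 1.0612

Percentage change = ((1 + 0.02)^3 − 1) × 100% ≈ 6.1%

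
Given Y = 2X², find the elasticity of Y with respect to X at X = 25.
Elasticity = 2

Elasticity = (dY/dX) · (X/Y)

dY/dX = 4·X
At X = 25: dY/dX = 100, Y = 1250

Elasticity = 100 · (25 / 1250) = 2

Interpretation: for a small percentage change in X, the percentage change in Y is approximately 2.00 times as large.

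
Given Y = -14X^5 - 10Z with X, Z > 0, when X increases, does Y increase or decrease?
Y decreases

Taking the partial derivative:
∂Y/∂X = -70X^4

∂Y/∂X = -70X^4 < 0 (assuming positive values)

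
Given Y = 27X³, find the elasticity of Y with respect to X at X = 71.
Elasticity = 3

Elasticity = (dY/dX) · (X/Y)

dY/dX = 81·X²
At X = 71: dY/dX = 408321, Y = 9663597

Elasticity = 408321 · (71 / 9663597) = 3

Interpretation: for a small percentage change in X, the percentage change in Y is approximately 3.00 times as large.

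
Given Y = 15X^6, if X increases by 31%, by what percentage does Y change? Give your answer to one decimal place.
405.4%

For Y = 15X^6:
If X → X(1 + 0.31)
Then Y → Y · (1 + 0.31)^6
     ≈ Y · 5.0539

Percentage change = ((1 + 0.31)^6 − 1) × 100% ≈ 405.4%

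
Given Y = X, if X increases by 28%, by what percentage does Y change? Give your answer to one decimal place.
28.0%

For Y = X:
If X → X(1 + 0.28)
Then Y → Y · (1 + 0.28)^1
     = Y · 1.2800

Percentage change = ((1 + 0.28)^1 − 1) × 100% = 28.0%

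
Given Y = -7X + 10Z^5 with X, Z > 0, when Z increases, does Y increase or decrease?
Y increases

Taking the partial derivative:
∂Y/∂Z = 50Z^4

∂Y/∂Z = 50Z^4 > 0 (assuming positive values)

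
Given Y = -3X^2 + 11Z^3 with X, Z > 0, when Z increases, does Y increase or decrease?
Y increases

Taking the partial derivative:
∂Y/∂Z = 33Z^2

∂Y/∂Z = 33Z^2 > 0 (assuming positive values)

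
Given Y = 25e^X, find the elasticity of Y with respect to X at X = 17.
Elasticity = 17

Elasticity = (dY/dX) · (X/Y)

dY/dX = 25·e^X
At X = 17: dY/dX = 25·e^17, Y = 25·e^17

Elasticity = (25·e^17) · (17 / (25·e^17)) = 17

Interpretation: for a small percentage change in X, the percentage change in Y is approximately 17.00 times as large.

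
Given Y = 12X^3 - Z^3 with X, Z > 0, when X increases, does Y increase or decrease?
Y increases

Taking the partial derivative:
∂Y/∂X = 36X^2

∂Y/∂X = 36X^2 > 0 (assuming positive values)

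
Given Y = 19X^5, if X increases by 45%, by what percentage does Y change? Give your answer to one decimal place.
541.0%

For Y = 19X^5:
If X → X(1 + 0.45)
Then Y → Y · (1 + 0.45)^5
     ≈ Y · 6.4097

Percentage change = ((1 + 0.45)^5 − 1) × 100% ≈ 541.0%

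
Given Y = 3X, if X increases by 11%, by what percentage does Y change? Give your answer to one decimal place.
11.0%

For Y = 3X:
If X → X(1 + 0.11)
Then Y → Y · (1 + 0.11)^1
     = Y · 1.1100

Percentage change = ((1 + 0.11)^1 − 1) × 100% = 11.0%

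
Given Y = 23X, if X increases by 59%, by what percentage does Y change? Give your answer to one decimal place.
59.0%

For Y = 23X:
If X → X(1 + 0.59)
Then Y → Y · (1 + 0.59)^1
     = Y · 1.5900

Percentage change = ((1 + 0.59)^1 − 1) × 100% = 59.0%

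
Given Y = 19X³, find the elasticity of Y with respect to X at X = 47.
Elasticity = 3

Elasticity = (dY/dX) · (X/Y)

dY/dX = 57·X²
At X = 47: dY/dX = 125913, Y = 1972637

Elasticity = 125913 · (47 / 1972637) = 3

Interpretation: for a small percentage change in X, the percentage change in Y is approximately 3.00 times as large.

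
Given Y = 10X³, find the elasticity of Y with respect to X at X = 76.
Elasticity = 3

Elasticity = (dY/dX) · (X/Y)

dY/dX = 30·X²
At X = 76: dY/dX = 173280, Y = 4389760

Elasticity = 173280 · (76 / 4389760) = 3

Interpretation: for a small percentage change in X, the percentage change in Y is approximately 3.00 times as large.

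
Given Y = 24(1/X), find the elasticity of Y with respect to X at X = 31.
Elasticity = -1

Elasticity = (dY/dX) · (X/Y)

dY/dX = -24/X²
At X = 31: dY/dX = -24/961, Y = 24/31

Elasticity = (-24/961) · (31 / (24/31)) = -1

Interpretation: for a small percentage change in X, the percentage change in Y is approximately -1.00 times as large.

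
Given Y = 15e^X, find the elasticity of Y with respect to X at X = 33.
Elasticity = 33

Elasticity = (dY/dX) · (X/Y)

dY/dX = 15·e^X
At X = 33: dY/dX = 15·e^33, Y = 15·e^33

Elasticity = (15·e^33) · (33 / (15·e^33)) = 33

Interpretation: for a small percentage change in X, the percentage change in Y is approximately 33.00 times as large.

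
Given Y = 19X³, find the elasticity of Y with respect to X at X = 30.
Elasticity = 3

Elasticity = (dY/dX) · (X/Y)

dY/dX = 57·X²
At X = 30: dY/dX = 51300, Y = 513000

Elasticity = 51300 · (30 / 513000) = 3

Interpretation: for a small percentage change in X, the percentage change in Y is approximately 3.00 times as large.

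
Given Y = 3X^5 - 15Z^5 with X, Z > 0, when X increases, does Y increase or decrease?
Y increases

Taking the partial derivative:
∂Y/∂X = 15X^4

∂Y/∂X = 15X^4 > 0 (assuming positive values)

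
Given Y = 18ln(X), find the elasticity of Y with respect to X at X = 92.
Elasticity = 1/ln(92) ≈ 0.2212

Elasticity = (dY/dX) · (X/Y)

dY/dX = 18/X
At X = 92: dY/dX = 9/46, Y = 18·ln(92)

Elasticity = (9/46) · (92 / (18·ln(92))) = 1/ln(92) ≈ 0.2212

Interpretation: for a small percentage change in X, the percentage change in Y is approximately 0.22 times as large.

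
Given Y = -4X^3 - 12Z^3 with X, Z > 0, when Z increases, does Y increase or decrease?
Y decreases

Taking the partial derivative:
∂Y/∂Z = -36Z^2

∂Y/∂Z = -36Z^2 < 0 (assuming positive values)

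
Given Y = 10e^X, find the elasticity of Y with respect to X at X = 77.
Elasticity = 77

Elasticity = (dY/dX) · (X/Y)

dY/dX = 10·e^X
At X = 77: dY/dX = 10·e^77, Y = 10·e^77

Elasticity = (10·e^77) · (77 / (10·e^77)) = 77

Interpretation: for a small percentage change in X, the percentage change in Y is approximately 77.00 times as large.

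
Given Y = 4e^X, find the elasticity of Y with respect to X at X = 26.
Elasticity = 26

Elasticity = (dY/dX) · (X/Y)

dY/dX = 4·e^X
At X = 26: dY/dX = 4·e^26, Y = 4·e^26

Elasticity = (4·e^26) · (26 / (4·e^26)) = 26

Interpretation: for a small percentage change in X, the percentage change in Y is approximately 26.00 times as large.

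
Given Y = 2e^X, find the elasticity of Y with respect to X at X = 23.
Elasticity = 23

Elasticity = (dY/dX) · (X/Y)

dY/dX = 2·e^X
At X = 23: dY/dX = 2·e^23, Y = 2·e^23

Elasticity = (2·e^23) · (23 / (2·e^23)) = 23

Interpretation: for a small percentage change in X, the percentage change in Y is approximately 23.00 times as large.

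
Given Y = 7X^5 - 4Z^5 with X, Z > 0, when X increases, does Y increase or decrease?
Y increases

Taking the partial derivative:
∂Y/∂X = 35X^4

∂Y/∂X = 35X^4 > 0 (assuming positive values)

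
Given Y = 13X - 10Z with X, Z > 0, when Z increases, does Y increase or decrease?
Y decreases

Taking the partial derivative:
∂Y/∂Z = -10

∂Y/∂Z = -10 < 0 (assuming positive values)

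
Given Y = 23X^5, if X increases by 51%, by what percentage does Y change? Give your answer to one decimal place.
685.0%

For Y = 23X^5:
If X → X(1 + 0.51)
Then Y → Y · (1 + 0.51)^5
     ≈ Y · 7.8503

Percentage change = ((1 + 0.51)^5 − 1) × 100% ≈ 685.0%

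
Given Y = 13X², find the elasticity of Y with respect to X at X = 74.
Elasticity = 2

Elasticity = (dY/dX) · (X/Y)

dY/dX = 26·X
At X = 74: dY/dX = 1924, Y = 71188

Elasticity = 1924 · (74 / 71188) = 2

Interpretation: for a small percentage change in X, the percentage change in Y is approximately 2.00 times as large.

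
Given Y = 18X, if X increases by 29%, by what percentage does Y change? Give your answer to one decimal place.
29.0%

For Y = 18X:
If X → X(1 + 0.29)
Then Y → Y · (1 + 0.29)^1
     = Y · 1.2900

Percentage change = ((1 + 0.29)^1 − 1) × 100% = 29.0%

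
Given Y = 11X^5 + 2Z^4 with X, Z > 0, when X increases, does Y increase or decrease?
Y increases

Taking the partial derivative:
∂Y/∂X = 55X^4

∂Y/∂X = 55X^4 > 0 (assuming positive values)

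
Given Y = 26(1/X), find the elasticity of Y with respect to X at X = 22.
Elasticity = -1

Elasticity = (dY/dX) · (X/Y)

dY/dX = -26/X²
At X = 22: dY/dX = -13/242, Y = 13/11

Elasticity = (-13/242) · (22 / (13/11)) = -1

Interpretation: for a small percentage change in X, the percentage change in Y is approximately -1.00 times as large.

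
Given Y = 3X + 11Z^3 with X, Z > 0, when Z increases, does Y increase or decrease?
Y increases

Taking the partial derivative:
∂Y/∂Z = 33Z^2

∂Y/∂Z = 33Z^2 > 0 (assuming positive values)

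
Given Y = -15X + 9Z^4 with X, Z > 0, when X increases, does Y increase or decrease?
Y decreases

Taking the partial derivative:
∂Y/∂X = -15

∂Y/∂X = -15 < 0 (assuming positive values)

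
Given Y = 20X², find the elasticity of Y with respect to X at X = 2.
Elasticity = 2

Elasticity = (dY/dX) · (X/Y)

dY/dX = 40·X
At X = 2: dY/dX = 80, Y = 80

Elasticity = 80 · (2 / 80) = 2

Interpretation: for a small percentage change in X, the percentage change in Y is approximately 2.00 times as large.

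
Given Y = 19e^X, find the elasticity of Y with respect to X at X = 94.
Elasticity = 94

Elasticity = (dY/dX) · (X/Y)

dY/dX = 19·e^X
At X = 94: dY/dX = 19·e^94, Y = 19·e^94

Elasticity = (19·e^94) · (94 / (19·e^94)) = 94

Interpretation: for a small percentage change in X, the percentage change in Y is approximately 94.00 times as large.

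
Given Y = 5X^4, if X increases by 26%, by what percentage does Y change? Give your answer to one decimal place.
152.0%

For Y = 5X^4:
If X → X(1 + 0.26)
Then Y → Y · (1 + 0.26)^4
     ≈ Y · 2.5205

Percentage change = ((1 + 0.26)^4 − 1) × 100% ≈ 152.0%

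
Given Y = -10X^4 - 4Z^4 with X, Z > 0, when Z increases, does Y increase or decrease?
Y decreases

Taking the partial derivative:
∂Y/∂Z = -16Z^3

∂Y/∂Z = -16Z^3 < 0 (assuming positive values)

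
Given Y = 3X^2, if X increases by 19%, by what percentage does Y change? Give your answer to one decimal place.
41.6%

For Y = 3X^2:
If X → X(1 + 0.19)
Then Y → Y · (1 + 0.19)^2
     = Y · 1.4161

Percentage change = ((1 + 0.19)^2 − 1) × 100% ≈ 41.6%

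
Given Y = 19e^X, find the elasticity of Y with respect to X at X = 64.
Elasticity = 64

Elasticity = (dY/dX) · (X/Y)

dY/dX = 19·e^X
At X = 64: dY/dX = 19·e^64, Y = 19·e^64

Elasticity = (19·e^64) · (64 / (19·e^64)) = 64

Interpretation: for a small percentage change in X, the percentage change in Y is approximately 64.00 times as large.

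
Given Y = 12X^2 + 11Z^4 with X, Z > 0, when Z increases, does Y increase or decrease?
Y increases

Taking the partial derivative:
∂Y/∂Z = 44Z^3

∂Y/∂Z = 44Z^3 > 0 (assuming positive values)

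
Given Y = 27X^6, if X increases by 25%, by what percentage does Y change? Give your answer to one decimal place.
281.5%

For Y = 27X^6:
If X → X(1 + 0.25)
Then Y → Y · (1 + 0.25)^6
     ≈ Y · 3.8147

Percentage change = ((1 + 0.25)^6 − 1) × 100% ≈ 281.5%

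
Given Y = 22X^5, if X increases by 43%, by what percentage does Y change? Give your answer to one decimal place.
498.0%

For Y = 22X^5:
If X → X(1 + 0.43)
Then Y → Y · (1 + 0.43)^5
     ≈ Y · 5.9797

Percentage change = ((1 + 0.43)^5 − 1) × 100% ≈ 498.0%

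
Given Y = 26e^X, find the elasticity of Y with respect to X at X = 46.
Elasticity = 46

Elasticity = (dY/dX) · (X/Y)

dY/dX = 26·e^X
At X = 46: dY/dX = 26·e^46, Y = 26·e^46

Elasticity = (26·e^46) · (46 / (26·e^46)) = 46

Interpretation: for a small percentage change in X, the percentage change in Y is approximately 46.00 times as large.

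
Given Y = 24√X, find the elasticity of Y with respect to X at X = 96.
Elasticity = 1/2

Elasticity = (dY/dX) · (X/Y)

dY/dX = 12/√X
At X = 96: dY/dX = √6/2, Y = 96·√6

Elasticity = (√6/2) · (96 / (96·√6)) = 1/2

Interpretation: for a small percentage change in X, the percentage change in Y is approximately 0.50 times as large.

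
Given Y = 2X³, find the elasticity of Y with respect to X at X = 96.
Elasticity = 3

Elasticity = (dY/dX) · (X/Y)

dY/dX = 6·X²
At X = 96: dY/dX = 55296, Y = 1769472

Elasticity = 55296 · (96 / 1769472) = 3

Interpretation: for a small percentage change in X, the percentage change in Y is approximately 3.00 times as large.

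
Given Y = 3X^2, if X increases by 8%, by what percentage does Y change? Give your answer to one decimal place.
16.6%

For Y = 3X^2:
If X → X(1 + 0.08)
Then Y → Y · (1 + 0.08)^2
     = Y · 1.1664

Percentage change = ((1 + 0.08)^2 − 1) × 100% ≈ 16.6%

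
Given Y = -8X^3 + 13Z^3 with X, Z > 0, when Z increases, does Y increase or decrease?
Y increases

Taking the partial derivative:
∂Y/∂Z = 39Z^2

∂Y/∂Z = 39Z^2 > 0 (assuming positive values)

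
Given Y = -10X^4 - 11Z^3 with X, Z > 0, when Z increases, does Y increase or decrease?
Y decreases

Taking the partial derivative:
∂Y/∂Z = -33Z^2

∂Y/∂Z = -33Z^2 < 0 (assuming positive values)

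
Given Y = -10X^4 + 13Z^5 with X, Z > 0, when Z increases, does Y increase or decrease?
Y increases

Taking the partial derivative:
∂Y/∂Z = 65Z^4

∂Y/∂Z = 65Z^4 > 0 (assuming positive values)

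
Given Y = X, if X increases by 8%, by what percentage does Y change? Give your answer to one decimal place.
8.0%

For Y = X:
If X → X(1 + 0.08)
Then Y → Y · (1 + 0.08)^1
     = Y · 1.0800

Percentage change = ((1 + 0.08)^1 − 1) × 100% = 8.0%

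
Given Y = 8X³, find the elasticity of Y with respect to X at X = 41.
Elasticity = 3

Elasticity = (dY/dX) · (X/Y)

dY/dX = 24·X²
At X = 41: dY/dX = 40344, Y = 551368

Elasticity = 40344 · (41 / 551368) = 3

Interpretation: for a small percentage change in X, the percentage change in Y is approximately 3.00 times as large.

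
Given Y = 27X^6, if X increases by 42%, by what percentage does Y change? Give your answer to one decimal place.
719.8%

For Y = 27X^6:
If X → X(1 + 0.42)
Then Y → Y · (1 + 0.42)^6
     ≈ Y · 8.1984

Percentage change = ((1 + 0.42)^6 − 1) × 100% ≈ 719.8%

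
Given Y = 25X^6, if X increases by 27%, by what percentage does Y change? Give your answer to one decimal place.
319.6%

For Y = 25X^6:
If X → X(1 + 0.27)
Then Y → Y · (1 + 0.27)^6
     ≈ Y · 4.1959

Percentage change = ((1 + 0.27)^6 − 1) × 100% ≈ 319.6%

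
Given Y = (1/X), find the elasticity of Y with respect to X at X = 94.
Elasticity = -1

Elasticity = (dY/dX) · (X/Y)

dY/dX = -1/X²
At X = 94: dY/dX = -1/8836, Y = 1/94

Elasticity = (-1/8836) · (94 / (1/94)) = -1

Interpretation: for a small percentage change in X, the percentage change in Y is approximately -1.00 times as large.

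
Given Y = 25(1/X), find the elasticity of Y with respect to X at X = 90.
Elasticity = -1

Elasticity = (dY/dX) · (X/Y)

dY/dX = -25/X²
At X = 90: dY/dX = -1/324, Y = 5/18

Elasticity = (-1/324) · (90 / (5/18)) = -1

Interpretation: for a small percentage change in X, the percentage change in Y is approximately -1.00 times as large.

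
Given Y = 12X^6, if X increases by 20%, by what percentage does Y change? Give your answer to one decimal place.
198.6%

For Y = 12X^6:
If X → X(1 + 0.2)
Then Y → Y · (1 + 0.2)^6
     ≈ Y · 2.9860

Percentage change = ((1 + 0.2)^6 − 1) × 100% ≈ 198.6%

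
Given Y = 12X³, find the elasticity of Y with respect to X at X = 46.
Elasticity = 3

Elasticity = (dY/dX) · (X/Y)

dY/dX = 36·X²
At X = 46: dY/dX = 76176, Y = 1168032

Elasticity = 76176 · (46 / 1168032) = 3

Interpretation: for a small percentage change in X, the percentage change in Y is approximately 3.00 times as large.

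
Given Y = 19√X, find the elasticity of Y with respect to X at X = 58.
Elasticity = 1/2

Elasticity = (dY/dX) · (X/Y)

dY/dX = 19/(2·√X)
At X = 58: dY/dX = 19·√58/116, Y = 19·√58

Elasticity = (19·√58/116) · (58 / (19·√58)) = 1/2

Interpretation: for a small percentage change in X, the percentage change in Y is approximately 0.50 times as large.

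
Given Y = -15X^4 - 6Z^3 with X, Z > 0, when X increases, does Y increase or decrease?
Y decreases

Taking the partial derivative:
∂Y/∂X = -60X^3

∂Y/∂X = -60X^3 < 0 (assuming positive values)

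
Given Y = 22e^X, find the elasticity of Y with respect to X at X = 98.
Elasticity = 98

Elasticity = (dY/dX) · (X/Y)

dY/dX = 22·e^X
At X = 98: dY/dX = 22·e^98, Y = 22·e^98

Elasticity = (22·e^98) · (98 / (22·e^98)) = 98

Interpretation: for a small percentage change in X, the percentage change in Y is approximately 98.00 times as large.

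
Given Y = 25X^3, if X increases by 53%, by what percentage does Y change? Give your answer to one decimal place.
258.2%

For Y = 25X^3:
If X → X(1 + 0.53)
Then Y → Y · (1 + 0.53)^3
     ≈ Y · 3.5816

Percentage change = ((1 + 0.53)^3 − 1) × 100% ≈ 258.2%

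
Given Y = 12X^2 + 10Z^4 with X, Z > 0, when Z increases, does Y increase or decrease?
Y increases

Taking the partial derivative:
∂Y/∂Z = 40Z^3

∂Y/∂Z = 40Z^3 > 0 (assuming positive values)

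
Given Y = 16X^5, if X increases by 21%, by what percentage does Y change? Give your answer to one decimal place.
159.4%

For Y = 16X^5:
If X → X(1 + 0.21)
Then Y → Y · (1 + 0.21)^5
     ≈ Y · 2.5937

Percentage change = ((1 + 0.21)^5 − 1) × 100% ≈ 159.4%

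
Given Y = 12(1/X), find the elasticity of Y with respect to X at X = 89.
Elasticity = -1

Elasticity = (dY/dX) · (X/Y)

dY/dX = -12/X²
At X = 89: dY/dX = -12/7921, Y = 12/89

Elasticity = (-12/7921) · (89 / (12/89)) = -1

Interpretation: for a small percentage change in X, the percentage change in Y is approximately -1.00 times as large.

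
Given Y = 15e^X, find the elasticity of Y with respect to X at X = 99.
Elasticity = 99

Elasticity = (dY/dX) · (X/Y)

dY/dX = 15·e^X
At X = 99: dY/dX = 15·e^99, Y = 15·e^99

Elasticity = (15·e^99) · (99 / (15·e^99)) = 99

Interpretation: for a small percentage change in X, the percentage change in Y is approximately 99.00 times as large.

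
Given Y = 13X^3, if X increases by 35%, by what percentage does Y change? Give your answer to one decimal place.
146.0%

For Y = 13X^3:
If X → X(1 + 0.35)
Then Y → Y · (1 + 0.35)^3
     ≈ Y · 2.4604

Percentage change = ((1 + 0.35)^3 − 1) × 100% ≈ 146.0%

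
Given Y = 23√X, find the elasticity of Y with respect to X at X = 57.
Elasticity = 1/2

Elasticity = (dY/dX) · (X/Y)

dY/dX = 23/(2·√X)
At X = 57: dY/dX = 23·√57/114, Y = 23·√57

Elasticity = (23·√57/114) · (57 / (23·√57)) = 1/2

Interpretation: for a small percentage change in X, the percentage change in Y is approximately 0.50 times as large.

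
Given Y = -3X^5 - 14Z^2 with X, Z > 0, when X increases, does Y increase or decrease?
Y decreases

Taking the partial derivative:
∂Y/∂X = -15X^4

∂Y/∂X = -15X^4 < 0 (assuming positive values)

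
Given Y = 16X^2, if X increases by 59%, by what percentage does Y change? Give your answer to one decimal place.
152.8%

For Y = 16X^2:
If X → X(1 + 0.59)
Then Y → Y · (1 + 0.59)^2
     = Y · 2.5281

Percentage change = ((1 + 0.59)^2 − 1) × 100% ≈ 152.8%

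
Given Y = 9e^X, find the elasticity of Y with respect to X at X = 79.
Elasticity = 79

Elasticity = (dY/dX) · (X/Y)

dY/dX = 9·e^X
At X = 79: dY/dX = 9·e^79, Y = 9·e^79

Elasticity = (9·e^79) · (79 / (9·e^79)) = 79

Interpretation: for a small percentage change in X, the percentage change in Y is approximately 79.00 times as large.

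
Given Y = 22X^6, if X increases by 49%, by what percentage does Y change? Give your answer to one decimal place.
994.3%

For Y = 22X^6:
If X → X(1 + 0.49)
Then Y → Y · (1 + 0.49)^6
     ≈ Y · 10.9425

Percentage change = ((1 + 0.49)^6 − 1) × 100% ≈ 994.3%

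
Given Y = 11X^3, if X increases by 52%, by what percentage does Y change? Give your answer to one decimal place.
251.2%

For Y = 11X^3:
If X → X(1 + 0.52)
Then Y → Y · (1 + 0.52)^3
     ≈ Y · 3.5118

Percentage change = ((1 + 0.52)^3 − 1) × 100% ≈ 251.2%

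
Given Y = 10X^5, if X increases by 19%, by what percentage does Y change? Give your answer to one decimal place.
138.6%

For Y = 10X^5:
If X → X(1 + 0.19)
Then Y → Y · (1 + 0.19)^5
     ≈ Y · 2.3864

Percentage change = ((1 + 0.19)^5 − 1) × 100% ≈ 138.6%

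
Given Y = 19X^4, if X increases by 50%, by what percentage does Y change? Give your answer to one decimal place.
406.3%

For Y = 19X^4:
If X → X(1 + 0.5)
Then Y → Y · (1 + 0.5)^4
     = Y · 5.0625

Percentage change = ((1 + 0.5)^4 − 1) × 100% ≈ 406.3%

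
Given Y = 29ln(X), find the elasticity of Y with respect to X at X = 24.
Elasticity = 1/ln(24) ≈ 0.3147

Elasticity = (dY/dX) · (X/Y)

dY/dX = 29/X
At X = 24: dY/dX = 29/24, Y = 29·ln(24)

Elasticity = (29/24) · (24 / (29·ln(24))) = 1/ln(24) ≈ 0.3147

Interpretation: for a small percentage change in X, the percentage change in Y is approximately 0.31 times as large.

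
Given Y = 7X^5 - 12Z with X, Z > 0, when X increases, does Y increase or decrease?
Y increases

Taking the partial derivative:
∂Y/∂X = 35X^4

∂Y/∂X = 35X^4 > 0 (assuming positive values)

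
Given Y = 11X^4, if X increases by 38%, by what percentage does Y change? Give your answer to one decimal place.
262.7%

For Y = 11X^4:
If X → X(1 + 0.38)
Then Y → Y · (1 + 0.38)^4
     ≈ Y · 3.6267

Percentage change = ((1 + 0.38)^4 − 1) × 100% ≈ 262.7%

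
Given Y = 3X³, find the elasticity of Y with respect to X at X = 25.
Elasticity = 3

Elasticity = (dY/dX) · (X/Y)

dY/dX = 9·X²
At X = 25: dY/dX = 5625, Y = 46875

Elasticity = 5625 · (25 / 46875) = 3

Interpretation: for a small percentage change in X, the percentage change in Y is approximately 3.00 times as large.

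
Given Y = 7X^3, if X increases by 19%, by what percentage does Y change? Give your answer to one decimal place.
68.5%

For Y = 7X^3:
If X → X(1 + 0.19)
Then Y → Y · (1 + 0.19)^3
     ≈ Y · 1.6852

Percentage change = ((1 + 0.19)^3 − 1) × 100% ≈ 68.5%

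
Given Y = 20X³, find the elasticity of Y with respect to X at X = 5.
Elasticity = 3

Elasticity = (dY/dX) · (X/Y)

dY/dX = 60·X²
At X = 5: dY/dX = 1500, Y = 2500

Elasticity = 1500 · (5 / 2500) = 3

Interpretation: for a small percentage change in X, the percentage change in Y is approximately 3.00 times as large.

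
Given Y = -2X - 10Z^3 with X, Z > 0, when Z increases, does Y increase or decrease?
Y decreases

Taking the partial derivative:
∂Y/∂Z = -30Z^2

∂Y/∂Z = -30Z^2 < 0 (assuming positive values)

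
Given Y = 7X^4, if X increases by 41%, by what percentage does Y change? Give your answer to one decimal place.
295.3%

For Y = 7X^4:
If X → X(1 + 0.41)
Then Y → Y · (1 + 0.41)^4
     ≈ Y · 3.9525

Percentage change = ((1 + 0.41)^4 − 1) × 100% ≈ 295.3%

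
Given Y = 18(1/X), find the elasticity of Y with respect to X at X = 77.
Elasticity = -1

Elasticity = (dY/dX) · (X/Y)

dY/dX = -18/X²
At X = 77: dY/dX = -18/5929, Y = 18/77

Elasticity = (-18/5929) · (77 / (18/77)) = -1

Interpretation: for a small percentage change in X, the percentage change in Y is approximately -1.00 times as large.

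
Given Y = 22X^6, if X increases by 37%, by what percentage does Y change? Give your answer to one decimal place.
561.2%

For Y = 22X^6:
If X → X(1 + 0.37)
Then Y → Y · (1 + 0.37)^6
     ≈ Y · 6.6119

Percentage change = ((1 + 0.37)^6 − 1) × 100% ≈ 561.2%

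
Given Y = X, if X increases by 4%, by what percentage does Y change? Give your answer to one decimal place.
4.0%

For Y = X:
If X → X(1 + 0.04)
Then Y → Y · (1 + 0.04)^1
     = Y · 1.0400

Percentage change = ((1 + 0.04)^1 − 1) × 100% = 4.0%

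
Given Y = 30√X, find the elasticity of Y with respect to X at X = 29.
Elasticity = 1/2

Elasticity = (dY/dX) · (X/Y)

dY/dX = 15/√X
At X = 29: dY/dX = 15·√29/29, Y = 30·√29

Elasticity = (15·√29/29) · (29 / (30·√29)) = 1/2

Interpretation: for a small percentage change in X, the percentage change in Y is approximately 0.50 times as large.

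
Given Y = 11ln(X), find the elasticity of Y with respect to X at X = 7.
Elasticity = 1/ln(7) ≈ 0.5139

Elasticity = (dY/dX) · (X/Y)

dY/dX = 11/X
At X = 7: dY/dX = 11/7, Y = 11·ln(7)

Elasticity = (11/7) · (7 / (11·ln(7))) = 1/ln(7) ≈ 0.5139

Interpretation: for a small percentage change in X, the percentage change in Y is approximately 0.51 times as large.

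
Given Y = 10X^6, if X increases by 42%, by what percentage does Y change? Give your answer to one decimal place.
719.8%

For Y = 10X^6:
If X → X(1 + 0.42)
Then Y → Y · (1 + 0.42)^6
     ≈ Y · 8.1984

Percentage change = ((1 + 0.42)^6 − 1) × 100% ≈ 719.8%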